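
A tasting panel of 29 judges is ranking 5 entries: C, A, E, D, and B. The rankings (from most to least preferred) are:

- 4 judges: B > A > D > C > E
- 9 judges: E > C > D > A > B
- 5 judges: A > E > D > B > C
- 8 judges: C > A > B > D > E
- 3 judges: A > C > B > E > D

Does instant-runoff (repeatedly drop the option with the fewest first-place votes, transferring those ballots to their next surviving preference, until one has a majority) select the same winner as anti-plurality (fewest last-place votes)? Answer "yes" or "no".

Instant-runoff — R1 C 8, A 8, E 9, D 0, B 4 (D out); R2 C 8, A 8, E 9, B 4 (B out); R3 C 8, A 12, E 9 (C out); R4 A 20, E 9 (A winner). Winner: A.
Anti-plurality — last-place votes: C 5, A 0, E 12, D 3, B 9. Winner: A.
The two methods agree.

yes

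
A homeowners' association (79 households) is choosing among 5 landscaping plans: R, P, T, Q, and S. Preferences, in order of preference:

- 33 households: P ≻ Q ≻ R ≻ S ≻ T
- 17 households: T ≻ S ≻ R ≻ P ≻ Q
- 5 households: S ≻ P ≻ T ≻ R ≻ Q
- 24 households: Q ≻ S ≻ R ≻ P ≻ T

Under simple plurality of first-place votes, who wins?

P

First-place votes: R 0, P 33, T 17, Q 24, S 5.
P has the most first-place votes.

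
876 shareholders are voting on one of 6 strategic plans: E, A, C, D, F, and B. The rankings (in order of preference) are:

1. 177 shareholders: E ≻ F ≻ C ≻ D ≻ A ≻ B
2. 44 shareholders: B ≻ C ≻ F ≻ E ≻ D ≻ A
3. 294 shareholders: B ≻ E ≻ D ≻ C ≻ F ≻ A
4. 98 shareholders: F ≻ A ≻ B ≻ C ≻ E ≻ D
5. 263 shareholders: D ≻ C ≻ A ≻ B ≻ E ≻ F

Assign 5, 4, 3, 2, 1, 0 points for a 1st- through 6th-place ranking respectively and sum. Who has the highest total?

E: 177·5 + 44·2 + 294·4 + 98·1 + 263·1 = 2510
A: 177·1 + 44·0 + 294·0 + 98·4 + 263·3 = 1358
C: 177·3 + 44·4 + 294·2 + 98·2 + 263·4 = 2543
D: 177·2 + 44·1 + 294·3 + 98·0 + 263·5 = 2595
F: 177·4 + 44·3 + 294·1 + 98·5 + 263·0 = 1624
B: 177·0 + 44·5 + 294·5 + 98·3 + 263·2 = 2510
D has the highest Borda score (2595).

D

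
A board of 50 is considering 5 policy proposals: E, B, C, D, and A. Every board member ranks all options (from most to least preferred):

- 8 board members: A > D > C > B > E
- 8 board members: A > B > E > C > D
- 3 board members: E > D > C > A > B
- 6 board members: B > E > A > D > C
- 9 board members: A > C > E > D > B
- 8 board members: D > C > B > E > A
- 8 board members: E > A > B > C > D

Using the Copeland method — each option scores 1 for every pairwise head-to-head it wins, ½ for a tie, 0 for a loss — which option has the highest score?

A

E: beats D; ties C and A; loses to B → score 2.
B: beats E; loses to C, D, and A → score 1.
C: beats B; ties E and D; loses to A → score 2.
D: beats B; ties C; loses to E and A → score 1.5.
A: beats B, C, and D; ties E → score 3.5.
A has the best pairwise record.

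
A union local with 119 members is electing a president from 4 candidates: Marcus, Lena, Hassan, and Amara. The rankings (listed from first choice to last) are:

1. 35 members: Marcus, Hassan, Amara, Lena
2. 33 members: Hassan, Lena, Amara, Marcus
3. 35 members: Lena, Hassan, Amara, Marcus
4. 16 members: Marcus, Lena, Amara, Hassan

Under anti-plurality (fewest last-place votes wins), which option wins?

Amara

Last-place votes: Marcus 68, Lena 35, Hassan 16, Amara 0.
Amara is ranked last by the fewest voters, so Amara wins.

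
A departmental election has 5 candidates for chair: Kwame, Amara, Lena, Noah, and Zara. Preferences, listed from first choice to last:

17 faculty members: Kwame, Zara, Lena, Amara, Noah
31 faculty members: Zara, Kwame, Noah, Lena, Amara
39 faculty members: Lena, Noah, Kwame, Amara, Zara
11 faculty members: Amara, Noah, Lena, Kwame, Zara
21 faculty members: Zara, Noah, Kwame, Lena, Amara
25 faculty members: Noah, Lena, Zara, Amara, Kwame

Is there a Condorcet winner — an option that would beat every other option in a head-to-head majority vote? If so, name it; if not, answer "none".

Noah

Noah vs Kwame: 96–48 for Noah.
Noah vs Amara: 116–28 for Noah.
Noah vs Lena: 88–56 for Noah.
Noah vs Zara: 75–69 for Noah.
Noah beats every other option head-to-head.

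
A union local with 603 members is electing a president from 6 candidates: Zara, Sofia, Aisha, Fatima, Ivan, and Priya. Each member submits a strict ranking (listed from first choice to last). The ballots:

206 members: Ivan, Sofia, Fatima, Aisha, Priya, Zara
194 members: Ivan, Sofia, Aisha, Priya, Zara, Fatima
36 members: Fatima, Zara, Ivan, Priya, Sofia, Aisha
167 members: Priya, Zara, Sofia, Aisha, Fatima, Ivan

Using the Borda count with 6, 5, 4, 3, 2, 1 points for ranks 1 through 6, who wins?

Sofia

Zara: 206·1 + 194·2 + 36·5 + 167·5 = 1609
Sofia: 206·5 + 194·5 + 36·2 + 167·4 = 2740
Aisha: 206·3 + 194·4 + 36·1 + 167·3 = 1931
Fatima: 206·4 + 194·1 + 36·6 + 167·2 = 1568
Ivan: 206·6 + 194·6 + 36·4 + 167·1 = 2711
Priya: 206·2 + 194·3 + 36·3 + 167·6 = 2104
Sofia has the highest Borda score (2740).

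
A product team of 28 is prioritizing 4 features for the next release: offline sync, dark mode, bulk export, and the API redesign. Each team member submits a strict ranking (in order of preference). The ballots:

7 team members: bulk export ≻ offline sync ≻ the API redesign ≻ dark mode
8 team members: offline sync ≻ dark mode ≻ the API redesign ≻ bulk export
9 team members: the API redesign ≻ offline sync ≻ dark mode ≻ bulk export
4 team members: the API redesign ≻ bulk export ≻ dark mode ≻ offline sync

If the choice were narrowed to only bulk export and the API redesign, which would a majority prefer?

Voters preferring bulk export to the API redesign: 7; preferring the API redesign to bulk export: 21.
the API redesign wins the head-to-head.

the API redesign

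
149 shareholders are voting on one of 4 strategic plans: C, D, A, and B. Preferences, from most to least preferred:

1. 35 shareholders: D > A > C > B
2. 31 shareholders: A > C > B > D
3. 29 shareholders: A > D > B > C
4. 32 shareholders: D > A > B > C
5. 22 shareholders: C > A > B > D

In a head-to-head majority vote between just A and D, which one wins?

Voters preferring A to D: 82; preferring D to A: 67.
A wins the head-to-head.

A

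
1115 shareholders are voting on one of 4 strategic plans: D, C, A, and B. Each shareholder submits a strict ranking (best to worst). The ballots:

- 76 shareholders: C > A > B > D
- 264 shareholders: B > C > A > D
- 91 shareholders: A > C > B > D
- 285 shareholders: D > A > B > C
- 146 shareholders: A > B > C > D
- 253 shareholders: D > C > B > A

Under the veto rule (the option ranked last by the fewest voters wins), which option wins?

Last-place votes: D 577, C 285, A 253, B 0.
B is ranked last by the fewest voters, so B wins.

B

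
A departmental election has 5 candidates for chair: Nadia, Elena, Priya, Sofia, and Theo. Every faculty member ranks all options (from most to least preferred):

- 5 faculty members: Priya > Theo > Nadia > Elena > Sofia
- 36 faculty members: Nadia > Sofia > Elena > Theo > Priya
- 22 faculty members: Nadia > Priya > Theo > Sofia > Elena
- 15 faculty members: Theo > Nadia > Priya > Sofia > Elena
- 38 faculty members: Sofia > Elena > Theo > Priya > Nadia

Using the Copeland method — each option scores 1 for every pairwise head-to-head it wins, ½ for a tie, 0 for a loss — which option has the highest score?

Nadia: beats Elena, Priya, and Sofia; ties Theo → score 3.5.
Elena: beats Priya and Theo; loses to Nadia and Sofia → score 2.
Priya: loses to Nadia, Elena, Sofia, and Theo → score 0.
Sofia: beats Elena, Priya, and Theo; loses to Nadia → score 3.
Theo: beats Priya; ties Nadia; loses to Elena and Sofia → score 1.5.
Nadia has the best pairwise record.

Nadia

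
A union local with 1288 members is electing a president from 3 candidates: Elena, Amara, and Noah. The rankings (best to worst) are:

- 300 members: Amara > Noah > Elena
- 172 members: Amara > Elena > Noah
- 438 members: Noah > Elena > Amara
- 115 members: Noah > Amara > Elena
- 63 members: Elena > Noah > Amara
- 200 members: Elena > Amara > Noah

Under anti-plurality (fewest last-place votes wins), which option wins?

Noah

Last-place votes: Elena 415, Amara 501, Noah 372.
Noah is ranked last by the fewest voters, so Noah wins.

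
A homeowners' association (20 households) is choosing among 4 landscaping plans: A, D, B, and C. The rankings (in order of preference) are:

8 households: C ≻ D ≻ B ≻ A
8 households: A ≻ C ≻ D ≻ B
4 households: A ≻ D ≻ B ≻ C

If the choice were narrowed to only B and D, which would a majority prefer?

Voters preferring B to D: 0; preferring D to B: 20.
D wins the head-to-head.

D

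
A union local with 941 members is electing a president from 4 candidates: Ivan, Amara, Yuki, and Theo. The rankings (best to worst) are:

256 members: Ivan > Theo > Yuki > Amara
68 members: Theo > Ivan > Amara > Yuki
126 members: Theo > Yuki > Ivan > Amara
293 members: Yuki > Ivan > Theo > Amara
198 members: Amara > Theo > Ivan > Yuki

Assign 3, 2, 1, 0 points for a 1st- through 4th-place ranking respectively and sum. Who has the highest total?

Ivan: 256·3 + 68·2 + 126·1 + 293·2 + 198·1 = 1814
Amara: 256·0 + 68·1 + 126·0 + 293·0 + 198·3 = 662
Yuki: 256·1 + 68·0 + 126·2 + 293·3 + 198·0 = 1387
Theo: 256·2 + 68·3 + 126·3 + 293·1 + 198·2 = 1783
Ivan has the highest Borda score (1814).

Ivan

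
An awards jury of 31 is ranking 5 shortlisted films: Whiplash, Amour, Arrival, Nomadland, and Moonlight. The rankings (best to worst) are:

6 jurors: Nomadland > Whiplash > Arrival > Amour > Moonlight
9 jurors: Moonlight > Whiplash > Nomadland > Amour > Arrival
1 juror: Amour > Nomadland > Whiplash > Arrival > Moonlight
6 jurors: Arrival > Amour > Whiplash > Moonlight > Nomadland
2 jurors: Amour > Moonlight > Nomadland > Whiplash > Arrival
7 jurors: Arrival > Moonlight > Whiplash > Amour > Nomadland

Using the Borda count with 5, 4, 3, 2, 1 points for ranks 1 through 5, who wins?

Whiplash

Whiplash: 6·4 + 9·4 + 1·3 + 6·3 + 2·2 + 7·3 = 106
Amour: 6·2 + 9·2 + 1·5 + 6·4 + 2·5 + 7·2 = 83
Arrival: 6·3 + 9·1 + 1·2 + 6·5 + 2·1 + 7·5 = 96
Nomadland: 6·5 + 9·3 + 1·4 + 6·1 + 2·3 + 7·1 = 80
Moonlight: 6·1 + 9·5 + 1·1 + 6·2 + 2·4 + 7·4 = 100
Whiplash has the highest Borda score (106).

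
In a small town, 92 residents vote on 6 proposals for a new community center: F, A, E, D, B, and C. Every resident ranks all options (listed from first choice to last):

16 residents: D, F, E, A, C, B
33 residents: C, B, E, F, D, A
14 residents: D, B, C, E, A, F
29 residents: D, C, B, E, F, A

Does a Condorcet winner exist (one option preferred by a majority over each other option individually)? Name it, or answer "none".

D

D vs F: 59–33 for D.
D vs A: 92–0 for D.
D vs E: 59–33 for D.
D vs B: 59–33 for D.
D vs C: 59–33 for D.
D beats every other option head-to-head.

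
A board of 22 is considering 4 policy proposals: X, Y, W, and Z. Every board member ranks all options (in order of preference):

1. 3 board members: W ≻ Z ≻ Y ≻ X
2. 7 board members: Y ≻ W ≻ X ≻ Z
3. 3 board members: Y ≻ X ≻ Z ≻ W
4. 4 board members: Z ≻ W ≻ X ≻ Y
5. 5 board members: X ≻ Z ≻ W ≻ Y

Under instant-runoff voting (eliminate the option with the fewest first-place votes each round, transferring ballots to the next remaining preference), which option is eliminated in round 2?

X

Round 1: X 5, Y 10, W 3, Z 4. Eliminate W.
Round 2: X 5, Y 10, Z 7. Eliminate X.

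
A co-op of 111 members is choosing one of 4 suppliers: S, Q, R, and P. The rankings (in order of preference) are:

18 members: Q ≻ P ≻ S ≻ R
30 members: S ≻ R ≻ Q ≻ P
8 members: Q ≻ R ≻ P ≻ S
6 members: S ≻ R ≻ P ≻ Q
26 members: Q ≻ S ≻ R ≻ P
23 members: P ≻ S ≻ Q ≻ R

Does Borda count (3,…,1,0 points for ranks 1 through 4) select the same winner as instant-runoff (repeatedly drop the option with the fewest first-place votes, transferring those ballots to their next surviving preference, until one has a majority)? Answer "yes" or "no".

yes

Borda — scores: S 224, Q 209, R 114, P 119. Winner: S.
Instant-runoff — R1 S 36, Q 52, R 0, P 23 (R out); R2 S 36, Q 52, P 23 (P out); R3 S 59, Q 52 (S winner). Winner: S.
The two methods agree.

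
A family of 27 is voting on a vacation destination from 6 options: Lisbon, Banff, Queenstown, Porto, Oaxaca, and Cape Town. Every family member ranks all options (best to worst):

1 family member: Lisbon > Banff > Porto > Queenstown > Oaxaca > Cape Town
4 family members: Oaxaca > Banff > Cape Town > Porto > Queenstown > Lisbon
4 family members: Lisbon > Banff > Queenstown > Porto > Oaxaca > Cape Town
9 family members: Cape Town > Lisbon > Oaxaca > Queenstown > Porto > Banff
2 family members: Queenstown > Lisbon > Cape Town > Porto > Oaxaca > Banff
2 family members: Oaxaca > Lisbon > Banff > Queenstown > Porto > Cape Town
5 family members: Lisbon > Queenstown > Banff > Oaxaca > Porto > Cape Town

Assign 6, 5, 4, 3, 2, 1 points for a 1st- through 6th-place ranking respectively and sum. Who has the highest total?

Lisbon: 1·6 + 4·1 + 4·6 + 9·5 + 2·5 + 2·5 + 5·6 = 129
Banff: 1·5 + 4·5 + 4·5 + 9·1 + 2·1 + 2·4 + 5·4 = 84
Queenstown: 1·3 + 4·2 + 4·4 + 9·3 + 2·6 + 2·3 + 5·5 = 97
Porto: 1·4 + 4·3 + 4·3 + 9·2 + 2·3 + 2·2 + 5·2 = 66
Oaxaca: 1·2 + 4·6 + 4·2 + 9·4 + 2·2 + 2·6 + 5·3 = 101
Cape Town: 1·1 + 4·4 + 4·1 + 9·6 + 2·4 + 2·1 + 5·1 = 90
Lisbon has the highest Borda score (129).

Lisbon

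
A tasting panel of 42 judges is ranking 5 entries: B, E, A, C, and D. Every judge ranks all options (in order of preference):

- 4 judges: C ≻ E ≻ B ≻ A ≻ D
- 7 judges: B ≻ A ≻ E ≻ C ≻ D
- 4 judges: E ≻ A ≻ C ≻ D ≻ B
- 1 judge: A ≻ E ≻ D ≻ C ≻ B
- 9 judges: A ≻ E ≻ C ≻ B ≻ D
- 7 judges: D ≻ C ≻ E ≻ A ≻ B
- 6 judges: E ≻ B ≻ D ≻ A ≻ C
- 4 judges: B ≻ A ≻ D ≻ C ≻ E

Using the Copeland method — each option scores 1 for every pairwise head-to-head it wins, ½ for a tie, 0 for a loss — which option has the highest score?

E

B: beats D; ties A; loses to E and C → score 1.5.
E: beats B, C, and D; ties A → score 3.5.
A: beats C and D; ties B and E → score 3.
C: beats B and D; loses to E and A → score 2.
D: loses to B, E, A, and C → score 0.
E has the best pairwise record.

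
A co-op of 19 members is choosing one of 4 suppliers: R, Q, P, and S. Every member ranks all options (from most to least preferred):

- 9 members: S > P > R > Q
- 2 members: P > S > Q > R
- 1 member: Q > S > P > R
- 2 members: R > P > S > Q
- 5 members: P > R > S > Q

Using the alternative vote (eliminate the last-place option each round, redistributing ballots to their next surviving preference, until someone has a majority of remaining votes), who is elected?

Round 1: R 2, Q 1, P 7, S 9. Eliminate Q.
Round 2: R 2, P 7, S 10. S has a majority.

S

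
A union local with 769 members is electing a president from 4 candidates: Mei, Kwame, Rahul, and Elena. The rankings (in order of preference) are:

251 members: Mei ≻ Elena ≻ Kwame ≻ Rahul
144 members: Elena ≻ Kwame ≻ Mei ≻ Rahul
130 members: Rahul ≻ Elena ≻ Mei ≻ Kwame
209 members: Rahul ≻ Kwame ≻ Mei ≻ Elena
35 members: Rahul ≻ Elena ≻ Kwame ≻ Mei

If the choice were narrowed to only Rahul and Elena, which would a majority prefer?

Voters preferring Rahul to Elena: 374; preferring Elena to Rahul: 395.
Elena wins the head-to-head.

Elena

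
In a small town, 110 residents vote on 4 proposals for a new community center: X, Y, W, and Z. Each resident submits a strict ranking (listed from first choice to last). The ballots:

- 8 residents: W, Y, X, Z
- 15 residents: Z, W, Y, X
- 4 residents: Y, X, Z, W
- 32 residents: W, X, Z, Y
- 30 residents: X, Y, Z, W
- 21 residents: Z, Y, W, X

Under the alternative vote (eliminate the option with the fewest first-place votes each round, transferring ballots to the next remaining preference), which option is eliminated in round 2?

X

Round 1: X 30, Y 4, W 40, Z 36. Eliminate Y.
Round 2: X 34, W 40, Z 36. Eliminate X.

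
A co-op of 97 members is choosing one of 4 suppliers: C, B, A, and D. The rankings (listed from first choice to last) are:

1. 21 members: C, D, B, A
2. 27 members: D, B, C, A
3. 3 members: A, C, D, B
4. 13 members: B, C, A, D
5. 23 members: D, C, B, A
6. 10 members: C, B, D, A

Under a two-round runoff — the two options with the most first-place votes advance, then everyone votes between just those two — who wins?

D

Round 1 first-place votes: C 31, B 13, A 3, D 50.
D and C advance.
Runoff: D is preferred to C by 50 voters; C by 47.
D wins the runoff.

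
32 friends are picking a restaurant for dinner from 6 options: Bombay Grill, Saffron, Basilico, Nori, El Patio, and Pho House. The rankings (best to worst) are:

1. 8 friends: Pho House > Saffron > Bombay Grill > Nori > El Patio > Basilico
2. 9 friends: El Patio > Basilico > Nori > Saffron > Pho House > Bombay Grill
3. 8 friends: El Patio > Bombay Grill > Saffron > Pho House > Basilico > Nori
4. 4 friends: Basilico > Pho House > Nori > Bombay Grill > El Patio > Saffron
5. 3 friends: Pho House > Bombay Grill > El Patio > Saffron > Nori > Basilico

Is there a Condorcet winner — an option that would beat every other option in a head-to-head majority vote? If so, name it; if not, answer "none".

El Patio vs Bombay Grill: 17–15 for El Patio.
El Patio vs Saffron: 24–8 for El Patio.
El Patio vs Basilico: 28–4 for El Patio.
El Patio vs Nori: 20–12 for El Patio.
El Patio vs Pho House: 17–15 for El Patio.
El Patio beats every other option head-to-head.

El Patio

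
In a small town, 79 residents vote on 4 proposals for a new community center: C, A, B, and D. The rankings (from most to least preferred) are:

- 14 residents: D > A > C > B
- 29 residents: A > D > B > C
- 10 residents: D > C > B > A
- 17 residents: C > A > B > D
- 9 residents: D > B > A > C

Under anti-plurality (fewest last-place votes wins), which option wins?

A

Last-place votes: C 38, A 10, B 14, D 17.
A is ranked last by the fewest voters, so A wins.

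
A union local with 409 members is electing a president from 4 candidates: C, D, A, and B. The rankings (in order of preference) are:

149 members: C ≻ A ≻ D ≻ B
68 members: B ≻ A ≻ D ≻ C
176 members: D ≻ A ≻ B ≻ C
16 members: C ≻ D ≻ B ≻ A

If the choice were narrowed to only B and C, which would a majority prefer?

B

Voters preferring B to C: 244; preferring C to B: 165.
B wins the head-to-head.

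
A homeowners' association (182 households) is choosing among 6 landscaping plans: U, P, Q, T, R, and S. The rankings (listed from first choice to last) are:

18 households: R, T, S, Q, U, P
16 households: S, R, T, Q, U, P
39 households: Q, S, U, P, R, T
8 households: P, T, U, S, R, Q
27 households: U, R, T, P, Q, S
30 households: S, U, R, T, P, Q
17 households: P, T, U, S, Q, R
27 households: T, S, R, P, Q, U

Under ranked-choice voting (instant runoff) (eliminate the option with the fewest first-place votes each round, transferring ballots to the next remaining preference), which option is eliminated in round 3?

U

Round 1: U 27, P 25, Q 39, T 27, R 18, S 46. Eliminate R.
Round 2: U 27, P 25, Q 39, T 45, S 46. Eliminate P.
Round 3: U 27, Q 39, T 70, S 46. Eliminate U.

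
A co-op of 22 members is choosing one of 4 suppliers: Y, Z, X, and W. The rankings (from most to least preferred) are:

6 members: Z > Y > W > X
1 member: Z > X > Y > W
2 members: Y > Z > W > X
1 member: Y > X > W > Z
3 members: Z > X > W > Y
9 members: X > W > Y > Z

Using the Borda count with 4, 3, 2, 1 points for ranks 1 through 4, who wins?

X

Y: 6·3 + 1·2 + 2·4 + 1·4 + 3·1 + 9·2 = 53
Z: 6·4 + 1·4 + 2·3 + 1·1 + 3·4 + 9·1 = 56
X: 6·1 + 1·3 + 2·1 + 1·3 + 3·3 + 9·4 = 59
W: 6·2 + 1·1 + 2·2 + 1·2 + 3·2 + 9·3 = 52
X has the highest Borda score (59).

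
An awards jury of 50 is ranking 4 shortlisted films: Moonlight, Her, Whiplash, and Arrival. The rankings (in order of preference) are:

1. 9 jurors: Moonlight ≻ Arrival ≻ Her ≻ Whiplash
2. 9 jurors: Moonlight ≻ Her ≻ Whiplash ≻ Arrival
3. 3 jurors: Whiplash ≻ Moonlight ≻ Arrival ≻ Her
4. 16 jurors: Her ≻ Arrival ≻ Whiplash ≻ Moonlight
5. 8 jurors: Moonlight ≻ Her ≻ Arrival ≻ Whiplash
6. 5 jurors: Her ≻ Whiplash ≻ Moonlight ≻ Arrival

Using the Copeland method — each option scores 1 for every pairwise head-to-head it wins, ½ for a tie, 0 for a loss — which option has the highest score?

Moonlight

Moonlight: beats Her, Whiplash, and Arrival → score 3.
Her: beats Whiplash and Arrival; loses to Moonlight → score 2.
Whiplash: loses to Moonlight, Her, and Arrival → score 0.
Arrival: beats Whiplash; loses to Moonlight and Her → score 1.
Moonlight has the best pairwise record.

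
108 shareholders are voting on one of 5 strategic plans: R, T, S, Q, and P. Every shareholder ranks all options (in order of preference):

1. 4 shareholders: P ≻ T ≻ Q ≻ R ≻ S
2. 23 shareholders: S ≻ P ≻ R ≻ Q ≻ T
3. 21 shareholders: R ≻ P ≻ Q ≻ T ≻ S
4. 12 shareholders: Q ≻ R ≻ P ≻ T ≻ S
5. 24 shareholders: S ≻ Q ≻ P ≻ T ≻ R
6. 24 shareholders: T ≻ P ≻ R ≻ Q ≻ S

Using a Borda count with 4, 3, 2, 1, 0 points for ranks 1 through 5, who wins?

P

R: 4·1 + 23·2 + 21·4 + 12·3 + 24·0 + 24·2 = 218
T: 4·3 + 23·0 + 21·1 + 12·1 + 24·1 + 24·4 = 165
S: 4·0 + 23·4 + 21·0 + 12·0 + 24·4 + 24·0 = 188
Q: 4·2 + 23·1 + 21·2 + 12·4 + 24·3 + 24·1 = 217
P: 4·4 + 23·3 + 21·3 + 12·2 + 24·2 + 24·3 = 292
P has the highest Borda score (292).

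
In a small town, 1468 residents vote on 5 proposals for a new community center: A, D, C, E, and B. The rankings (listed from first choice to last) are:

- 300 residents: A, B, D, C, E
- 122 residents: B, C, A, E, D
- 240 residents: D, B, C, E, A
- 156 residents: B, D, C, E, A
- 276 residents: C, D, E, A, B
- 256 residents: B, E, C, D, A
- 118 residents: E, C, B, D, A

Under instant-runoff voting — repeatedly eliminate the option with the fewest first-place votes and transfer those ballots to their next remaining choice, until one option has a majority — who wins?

B

Round 1: A 300, D 240, C 276, E 118, B 534. Eliminate E.
Round 2: A 300, D 240, C 394, B 534. Eliminate D.
Round 3: A 300, C 394, B 774. B has a majority.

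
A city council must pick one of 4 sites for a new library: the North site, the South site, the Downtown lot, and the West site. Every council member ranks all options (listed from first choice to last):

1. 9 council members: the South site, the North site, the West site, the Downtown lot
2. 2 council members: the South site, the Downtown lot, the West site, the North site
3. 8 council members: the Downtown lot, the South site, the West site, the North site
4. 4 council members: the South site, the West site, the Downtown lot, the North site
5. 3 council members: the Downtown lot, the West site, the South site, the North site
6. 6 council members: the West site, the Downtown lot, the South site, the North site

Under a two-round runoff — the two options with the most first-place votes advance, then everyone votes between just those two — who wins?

the Downtown lot

Round 1 first-place votes: the North site 0, the South site 15, the Downtown lot 11, the West site 6.
the South site and the Downtown lot advance.
Runoff: the South site is preferred to the Downtown lot by 15 voters; the Downtown lot by 17.
the Downtown lot wins the runoff.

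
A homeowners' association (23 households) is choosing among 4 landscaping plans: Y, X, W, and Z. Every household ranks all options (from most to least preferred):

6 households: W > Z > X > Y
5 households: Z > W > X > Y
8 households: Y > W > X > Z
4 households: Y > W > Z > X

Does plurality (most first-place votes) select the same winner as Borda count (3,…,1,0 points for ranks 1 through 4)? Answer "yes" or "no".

Plurality — first-place votes: Y 12, X 0, W 6, Z 5. Winner: Y.
Borda — scores: Y 36, X 19, W 52, Z 31. Winner: W.
The two methods disagree.

no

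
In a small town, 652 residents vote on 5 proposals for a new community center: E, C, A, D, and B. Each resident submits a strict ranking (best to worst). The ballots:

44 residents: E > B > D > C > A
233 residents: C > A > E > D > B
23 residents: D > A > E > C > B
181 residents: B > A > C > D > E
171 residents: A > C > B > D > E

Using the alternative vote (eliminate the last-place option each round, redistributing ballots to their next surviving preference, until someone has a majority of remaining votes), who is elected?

Round 1: E 44, C 233, A 171, D 23, B 181. Eliminate D.
Round 2: E 44, C 233, A 194, B 181. Eliminate E.
Round 3: C 233, A 194, B 225. Eliminate A.
Round 4: C 427, B 225. C has a majority.

C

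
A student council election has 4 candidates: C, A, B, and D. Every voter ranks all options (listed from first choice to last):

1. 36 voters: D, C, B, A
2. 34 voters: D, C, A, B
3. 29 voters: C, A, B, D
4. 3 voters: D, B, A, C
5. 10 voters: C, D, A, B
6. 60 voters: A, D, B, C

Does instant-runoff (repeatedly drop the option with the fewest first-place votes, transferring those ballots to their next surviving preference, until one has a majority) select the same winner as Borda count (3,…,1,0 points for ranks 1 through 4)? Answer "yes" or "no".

Instant-runoff — R1 C 39, A 60, B 0, D 73 (B out); R2 C 39, A 60, D 73 (C out); R3 A 89, D 83 (A winner). Winner: A.
Borda — scores: C 257, A 285, B 131, D 359. Winner: D.
The two methods disagree.

no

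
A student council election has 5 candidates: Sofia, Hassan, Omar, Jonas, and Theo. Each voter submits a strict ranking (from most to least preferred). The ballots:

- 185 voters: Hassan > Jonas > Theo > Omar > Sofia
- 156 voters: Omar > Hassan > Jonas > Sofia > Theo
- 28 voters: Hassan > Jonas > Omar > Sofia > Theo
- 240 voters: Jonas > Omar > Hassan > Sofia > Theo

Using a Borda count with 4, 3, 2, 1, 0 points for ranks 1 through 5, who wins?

Sofia: 185·0 + 156·1 + 28·1 + 240·1 = 424
Hassan: 185·4 + 156·3 + 28·4 + 240·2 = 1800
Omar: 185·1 + 156·4 + 28·2 + 240·3 = 1585
Jonas: 185·3 + 156·2 + 28·3 + 240·4 = 1911
Theo: 185·2 + 156·0 + 28·0 + 240·0 = 370
Jonas has the highest Borda score (1911).

Jonas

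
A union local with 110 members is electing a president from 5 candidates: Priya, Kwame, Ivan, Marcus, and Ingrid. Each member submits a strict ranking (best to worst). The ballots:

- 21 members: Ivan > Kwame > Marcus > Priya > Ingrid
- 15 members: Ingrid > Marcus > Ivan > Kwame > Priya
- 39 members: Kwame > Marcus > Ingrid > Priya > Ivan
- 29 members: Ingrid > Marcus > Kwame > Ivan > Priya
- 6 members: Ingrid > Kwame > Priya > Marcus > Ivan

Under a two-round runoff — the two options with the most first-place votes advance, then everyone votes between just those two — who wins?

Round 1 first-place votes: Priya 0, Kwame 39, Ivan 21, Marcus 0, Ingrid 50.
Ingrid and Kwame advance.
Runoff: Ingrid is preferred to Kwame by 50 voters; Kwame by 60.
Kwame wins the runoff.

Kwame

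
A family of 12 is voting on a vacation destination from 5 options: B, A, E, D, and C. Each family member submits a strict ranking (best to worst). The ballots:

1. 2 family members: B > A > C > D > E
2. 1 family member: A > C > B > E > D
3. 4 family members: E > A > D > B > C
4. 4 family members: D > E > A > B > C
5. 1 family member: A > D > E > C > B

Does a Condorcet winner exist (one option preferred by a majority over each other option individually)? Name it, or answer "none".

Checking pairwise contests:
A beats B 10–2.
E beats A 8–4.
D beats E 7–5.
A beats D 8–4.
B beats C 10–2.
Every option loses at least one head-to-head, so there is no Condorcet winner.

none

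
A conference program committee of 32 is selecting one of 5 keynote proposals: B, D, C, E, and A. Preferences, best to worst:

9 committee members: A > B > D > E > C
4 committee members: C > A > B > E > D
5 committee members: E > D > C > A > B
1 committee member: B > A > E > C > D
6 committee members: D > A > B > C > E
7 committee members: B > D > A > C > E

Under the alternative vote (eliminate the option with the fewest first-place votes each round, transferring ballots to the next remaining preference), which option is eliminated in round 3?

B

Round 1: B 8, D 6, C 4, E 5, A 9. Eliminate C.
Round 2: B 8, D 6, E 5, A 13. Eliminate E.
Round 3: B 8, D 11, A 13. Eliminate B.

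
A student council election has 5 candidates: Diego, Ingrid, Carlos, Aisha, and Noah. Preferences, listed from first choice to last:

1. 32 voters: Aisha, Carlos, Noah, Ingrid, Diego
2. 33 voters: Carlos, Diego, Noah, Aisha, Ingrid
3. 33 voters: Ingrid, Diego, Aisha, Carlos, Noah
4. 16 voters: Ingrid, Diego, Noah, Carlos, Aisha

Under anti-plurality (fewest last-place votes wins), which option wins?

Carlos

Last-place votes: Diego 32, Ingrid 33, Carlos 0, Aisha 16, Noah 33.
Carlos is ranked last by the fewest voters, so Carlos wins.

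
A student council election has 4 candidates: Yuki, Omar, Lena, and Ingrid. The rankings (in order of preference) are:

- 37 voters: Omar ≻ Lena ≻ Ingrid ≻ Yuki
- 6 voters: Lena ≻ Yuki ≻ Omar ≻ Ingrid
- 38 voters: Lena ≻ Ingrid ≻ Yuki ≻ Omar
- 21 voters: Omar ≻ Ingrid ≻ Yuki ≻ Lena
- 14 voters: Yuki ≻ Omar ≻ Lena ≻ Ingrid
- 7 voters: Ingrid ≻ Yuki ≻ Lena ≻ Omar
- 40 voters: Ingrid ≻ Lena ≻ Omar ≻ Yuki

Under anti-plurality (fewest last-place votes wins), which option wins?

Last-place votes: Yuki 77, Omar 45, Lena 21, Ingrid 20.
Ingrid is ranked last by the fewest voters, so Ingrid wins.

Ingrid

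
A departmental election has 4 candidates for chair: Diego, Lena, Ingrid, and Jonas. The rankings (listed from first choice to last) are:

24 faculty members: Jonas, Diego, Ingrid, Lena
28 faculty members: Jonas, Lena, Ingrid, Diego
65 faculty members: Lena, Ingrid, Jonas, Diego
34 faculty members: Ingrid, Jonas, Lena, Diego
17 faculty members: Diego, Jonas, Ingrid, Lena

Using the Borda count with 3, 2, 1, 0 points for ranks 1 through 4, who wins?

Diego: 24·2 + 28·0 + 65·0 + 34·0 + 17·3 = 99
Lena: 24·0 + 28·2 + 65·3 + 34·1 + 17·0 = 285
Ingrid: 24·1 + 28·1 + 65·2 + 34·3 + 17·1 = 301
Jonas: 24·3 + 28·3 + 65·1 + 34·2 + 17·2 = 323
Jonas has the highest Borda score (323).

Jonas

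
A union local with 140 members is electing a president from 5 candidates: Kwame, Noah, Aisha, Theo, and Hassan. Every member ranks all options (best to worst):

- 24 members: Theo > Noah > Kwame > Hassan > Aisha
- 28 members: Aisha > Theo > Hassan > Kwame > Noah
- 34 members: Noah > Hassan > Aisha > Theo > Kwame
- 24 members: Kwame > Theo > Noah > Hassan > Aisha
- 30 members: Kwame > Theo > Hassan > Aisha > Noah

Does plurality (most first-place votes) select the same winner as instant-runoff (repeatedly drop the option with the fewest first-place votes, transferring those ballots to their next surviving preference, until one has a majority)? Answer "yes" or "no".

yes

Plurality — first-place votes: Kwame 54, Noah 34, Aisha 28, Theo 24, Hassan 0. Winner: Kwame.
Instant-runoff — R1 Kwame 54, Noah 34, Aisha 28, Theo 24, Hassan 0 (Hassan out); R2 Kwame 54, Noah 34, Aisha 28, Theo 24 (Theo out); R3 Kwame 54, Noah 58, Aisha 28 (Aisha out); R4 Kwame 82, Noah 58 (Kwame winner). Winner: Kwame.
The two methods agree.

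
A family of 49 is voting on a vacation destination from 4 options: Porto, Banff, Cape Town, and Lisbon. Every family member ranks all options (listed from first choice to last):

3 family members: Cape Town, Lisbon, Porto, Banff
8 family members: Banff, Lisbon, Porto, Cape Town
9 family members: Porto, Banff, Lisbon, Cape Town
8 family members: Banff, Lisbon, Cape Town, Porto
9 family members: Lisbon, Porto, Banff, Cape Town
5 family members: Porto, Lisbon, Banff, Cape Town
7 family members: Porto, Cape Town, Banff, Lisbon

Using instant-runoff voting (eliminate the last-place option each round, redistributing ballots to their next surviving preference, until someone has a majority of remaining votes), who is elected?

Round 1: Porto 21, Banff 16, Cape Town 3, Lisbon 9. Eliminate Cape Town.
Round 2: Porto 21, Banff 16, Lisbon 12. Eliminate Lisbon.
Round 3: Porto 33, Banff 16. Porto has a majority.

Porto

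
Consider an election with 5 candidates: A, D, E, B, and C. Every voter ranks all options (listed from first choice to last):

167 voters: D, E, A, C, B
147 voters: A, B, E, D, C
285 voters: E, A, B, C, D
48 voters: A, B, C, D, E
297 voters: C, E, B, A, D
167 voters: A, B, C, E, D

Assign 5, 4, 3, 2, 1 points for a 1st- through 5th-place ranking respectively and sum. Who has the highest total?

A: 167·3 + 147·5 + 285·4 + 48·5 + 297·2 + 167·5 = 4045
D: 167·5 + 147·2 + 285·1 + 48·2 + 297·1 + 167·1 = 1974
E: 167·4 + 147·3 + 285·5 + 48·1 + 297·4 + 167·2 = 4104
B: 167·1 + 147·4 + 285·3 + 48·4 + 297·3 + 167·4 = 3361
C: 167·2 + 147·1 + 285·2 + 48·3 + 297·5 + 167·3 = 3181
E has the highest Borda score (4104).

E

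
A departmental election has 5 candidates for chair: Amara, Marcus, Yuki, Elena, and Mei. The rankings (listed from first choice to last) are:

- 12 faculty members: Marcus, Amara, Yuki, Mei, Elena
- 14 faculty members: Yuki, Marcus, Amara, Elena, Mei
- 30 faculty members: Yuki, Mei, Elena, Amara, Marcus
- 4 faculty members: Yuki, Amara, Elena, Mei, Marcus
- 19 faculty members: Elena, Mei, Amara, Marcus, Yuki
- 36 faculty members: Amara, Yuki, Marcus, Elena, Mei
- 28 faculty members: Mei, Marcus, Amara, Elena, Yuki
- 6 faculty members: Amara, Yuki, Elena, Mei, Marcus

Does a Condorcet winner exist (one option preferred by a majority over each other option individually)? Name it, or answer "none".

Checking pairwise contests:
Mei beats Amara 77–72.
Amara beats Marcus 95–54.
Amara beats Yuki 101–48.
Amara beats Elena 100–49.
Yuki beats Mei 102–47.
Every option loses at least one head-to-head, so there is no Condorcet winner.

none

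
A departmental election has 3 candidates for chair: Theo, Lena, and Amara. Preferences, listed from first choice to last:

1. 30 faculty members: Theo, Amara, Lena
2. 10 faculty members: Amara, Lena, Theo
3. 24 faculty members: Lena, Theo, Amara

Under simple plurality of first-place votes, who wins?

First-place votes: Theo 30, Lena 24, Amara 10.
Theo has the most first-place votes.

Theo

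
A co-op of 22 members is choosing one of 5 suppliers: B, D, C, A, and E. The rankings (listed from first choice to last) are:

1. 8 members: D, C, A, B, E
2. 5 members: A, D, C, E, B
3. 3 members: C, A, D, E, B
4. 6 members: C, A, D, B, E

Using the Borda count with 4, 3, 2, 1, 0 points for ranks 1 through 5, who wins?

B: 8·1 + 5·0 + 3·0 + 6·1 = 14
D: 8·4 + 5·3 + 3·2 + 6·2 = 65
C: 8·3 + 5·2 + 3·4 + 6·4 = 70
A: 8·2 + 5·4 + 3·3 + 6·3 = 63
E: 8·0 + 5·1 + 3·1 + 6·0 = 8
C has the highest Borda score (70).

C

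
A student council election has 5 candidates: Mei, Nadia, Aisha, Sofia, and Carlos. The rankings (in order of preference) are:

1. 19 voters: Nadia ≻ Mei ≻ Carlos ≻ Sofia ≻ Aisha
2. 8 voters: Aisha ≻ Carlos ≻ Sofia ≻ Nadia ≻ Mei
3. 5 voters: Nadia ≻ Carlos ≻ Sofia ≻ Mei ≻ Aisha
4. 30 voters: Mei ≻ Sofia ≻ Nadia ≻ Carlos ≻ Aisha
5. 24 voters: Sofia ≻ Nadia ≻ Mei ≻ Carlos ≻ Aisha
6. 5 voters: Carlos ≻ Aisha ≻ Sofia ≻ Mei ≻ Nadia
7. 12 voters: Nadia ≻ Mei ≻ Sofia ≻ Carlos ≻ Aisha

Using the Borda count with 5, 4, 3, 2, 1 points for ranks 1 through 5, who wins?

Nadia

Mei: 19·4 + 8·1 + 5·2 + 30·5 + 24·3 + 5·2 + 12·4 = 374
Nadia: 19·5 + 8·2 + 5·5 + 30·3 + 24·4 + 5·1 + 12·5 = 387
Aisha: 19·1 + 8·5 + 5·1 + 30·1 + 24·1 + 5·4 + 12·1 = 150
Sofia: 19·2 + 8·3 + 5·3 + 30·4 + 24·5 + 5·3 + 12·3 = 368
Carlos: 19·3 + 8·4 + 5·4 + 30·2 + 24·2 + 5·5 + 12·2 = 266
Nadia has the highest Borda score (387).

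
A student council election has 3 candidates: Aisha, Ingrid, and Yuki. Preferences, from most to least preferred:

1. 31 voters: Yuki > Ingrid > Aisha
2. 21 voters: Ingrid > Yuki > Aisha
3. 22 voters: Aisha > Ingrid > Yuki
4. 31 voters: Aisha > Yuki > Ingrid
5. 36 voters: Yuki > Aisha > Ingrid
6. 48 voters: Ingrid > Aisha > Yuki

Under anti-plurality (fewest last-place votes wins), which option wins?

Last-place votes: Aisha 52, Ingrid 67, Yuki 70.
Aisha is ranked last by the fewest voters, so Aisha wins.

Aisha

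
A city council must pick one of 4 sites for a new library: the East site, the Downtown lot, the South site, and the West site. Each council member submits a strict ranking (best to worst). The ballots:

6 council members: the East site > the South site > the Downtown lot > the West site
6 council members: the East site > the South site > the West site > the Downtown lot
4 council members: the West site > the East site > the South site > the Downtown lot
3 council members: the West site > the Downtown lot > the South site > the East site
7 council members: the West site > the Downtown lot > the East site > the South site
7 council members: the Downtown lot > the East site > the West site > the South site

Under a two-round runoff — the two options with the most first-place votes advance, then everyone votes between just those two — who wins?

Round 1 first-place votes: the East site 12, the Downtown lot 7, the South site 0, the West site 14.
the West site and the East site advance.
Runoff: the West site is preferred to the East site by 14 voters; the East site by 19.
the East site wins the runoff.

the East site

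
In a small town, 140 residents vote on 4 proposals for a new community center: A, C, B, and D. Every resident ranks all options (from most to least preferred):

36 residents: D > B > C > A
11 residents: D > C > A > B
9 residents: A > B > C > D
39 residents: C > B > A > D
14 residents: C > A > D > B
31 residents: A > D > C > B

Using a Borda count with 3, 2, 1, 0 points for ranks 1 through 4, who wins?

C

A: 36·0 + 11·1 + 9·3 + 39·1 + 14·2 + 31·3 = 198
C: 36·1 + 11·2 + 9·1 + 39·3 + 14·3 + 31·1 = 257
B: 36·2 + 11·0 + 9·2 + 39·2 + 14·0 + 31·0 = 168
D: 36·3 + 11·3 + 9·0 + 39·0 + 14·1 + 31·2 = 217
C has the highest Borda score (257).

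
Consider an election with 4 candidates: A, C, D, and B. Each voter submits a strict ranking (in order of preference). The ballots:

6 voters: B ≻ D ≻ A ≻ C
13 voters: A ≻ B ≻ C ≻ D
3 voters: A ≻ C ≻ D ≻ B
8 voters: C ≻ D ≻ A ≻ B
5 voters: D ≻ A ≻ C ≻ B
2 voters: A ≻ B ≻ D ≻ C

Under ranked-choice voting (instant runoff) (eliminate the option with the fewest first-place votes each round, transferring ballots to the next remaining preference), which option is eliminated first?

D

Round 1: A 18, C 8, D 5, B 6. Eliminate D.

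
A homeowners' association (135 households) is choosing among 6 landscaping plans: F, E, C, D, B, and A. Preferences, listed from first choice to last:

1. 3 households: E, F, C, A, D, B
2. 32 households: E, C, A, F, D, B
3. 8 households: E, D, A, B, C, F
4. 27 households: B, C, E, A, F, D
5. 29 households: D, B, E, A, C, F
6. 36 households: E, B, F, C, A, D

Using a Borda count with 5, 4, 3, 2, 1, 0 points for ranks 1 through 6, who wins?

F: 3·4 + 32·2 + 8·0 + 27·1 + 29·0 + 36·3 = 211
E: 3·5 + 32·5 + 8·5 + 27·3 + 29·3 + 36·5 = 563
C: 3·3 + 32·4 + 8·1 + 27·4 + 29·1 + 36·2 = 354
D: 3·1 + 32·1 + 8·4 + 27·0 + 29·5 + 36·0 = 212
B: 3·0 + 32·0 + 8·2 + 27·5 + 29·4 + 36·4 = 411
A: 3·2 + 32·3 + 8·3 + 27·2 + 29·2 + 36·1 = 274
E has the highest Borda score (563).

E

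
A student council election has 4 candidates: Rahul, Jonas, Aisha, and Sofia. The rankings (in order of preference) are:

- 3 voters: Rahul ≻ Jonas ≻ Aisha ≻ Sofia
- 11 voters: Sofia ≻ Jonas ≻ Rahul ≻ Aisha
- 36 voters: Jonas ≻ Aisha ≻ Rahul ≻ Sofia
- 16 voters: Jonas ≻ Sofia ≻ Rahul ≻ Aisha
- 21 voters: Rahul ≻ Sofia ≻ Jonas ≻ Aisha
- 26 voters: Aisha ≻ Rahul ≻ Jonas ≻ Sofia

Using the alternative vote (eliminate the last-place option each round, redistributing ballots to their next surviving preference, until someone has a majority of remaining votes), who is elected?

Round 1: Rahul 24, Jonas 52, Aisha 26, Sofia 11. Eliminate Sofia.
Round 2: Rahul 24, Jonas 63, Aisha 26. Jonas has a majority.

Jonas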